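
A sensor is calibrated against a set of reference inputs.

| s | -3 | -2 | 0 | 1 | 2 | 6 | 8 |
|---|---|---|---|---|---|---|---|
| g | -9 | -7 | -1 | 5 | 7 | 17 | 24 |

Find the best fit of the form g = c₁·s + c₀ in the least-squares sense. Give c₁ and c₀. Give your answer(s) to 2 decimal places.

Entries of AᵀA: Σs·s = 118, Σs = 12, Σ1 = 7.
For Aᵀg: Σs·g = 354, Σg = 36.
AᵀA·[c₁, c₀]ᵀ = Aᵀg becomes [[118, 12]; [12, 7]]·[c₁, c₀]ᵀ = [354, 36]ᵀ.
Determinant 118·7 − 12² = 682.
c₁ = (354·7 − 12·36)/682 = 3; c₀ = (118·36 − 12·354)/682 = 0.

c₁ = 3.00, c₀ = 0.00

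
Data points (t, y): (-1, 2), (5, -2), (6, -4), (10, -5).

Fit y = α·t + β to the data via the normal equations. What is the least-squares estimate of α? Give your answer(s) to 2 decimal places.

Sums needed: Σt·t = 162, Σt = 20, Σ1 = 4.
Moment sums: Σt·y = -86, Σy = -9.
So AᵀA·[α, β]ᵀ = Aᵀy: [[162, 20]; [20, 4]]·[α, β]ᵀ = [-86, -9]ᵀ.
Determinant 162·4 − 20² = 248.
α = ((-86)·4 − 20·(-9))/248 = -41/62; β = (162·(-9) − 20·(-86))/248 = 131/124.

α = -0.66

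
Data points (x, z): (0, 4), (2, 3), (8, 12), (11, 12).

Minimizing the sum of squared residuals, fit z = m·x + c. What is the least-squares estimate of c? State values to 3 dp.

c = 3.000

Forming AᵀA = [[189, 21]; [21, 4]] and Aᵀz = [234, 31]ᵀ gives AᵀA·[m, c]ᵀ = Aᵀz.
Eliminating c: 4·(row 1) − 21·(row 2) gives 315·m = 4·234 − 21·31 = 285, so m = 19/21.
Then c = (31 − 21·(19/21))/4 = 3.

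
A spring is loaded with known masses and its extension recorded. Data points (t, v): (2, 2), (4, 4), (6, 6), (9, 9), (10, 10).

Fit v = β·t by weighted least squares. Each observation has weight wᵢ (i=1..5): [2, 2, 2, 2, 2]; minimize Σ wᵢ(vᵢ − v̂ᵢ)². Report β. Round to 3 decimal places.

β = 1.000

Entries of AᵀWA: Σwᵢ·t·t = 474.
For AᵀWv: Σwᵢ·t·v = 474.
So AᵀWA·[β]ᵀ = AᵀWv: [[474]]·[β]ᵀ = [474]ᵀ.
β = 474/474 = 1.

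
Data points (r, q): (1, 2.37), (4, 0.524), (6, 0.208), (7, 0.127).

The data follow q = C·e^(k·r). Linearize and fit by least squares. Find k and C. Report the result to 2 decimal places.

k = -0.49, C = 3.80

Linearized form: ln q = k·r + ln C. From the 4 transformed points,
Sums: Σr = 18.0000, Σ(r)² = 102.0000, Σln q = -3.4172, Σr·ln q = -25.5884.
Normal system: [[102.0000, 18.0000]; [18.0000, 4]]·[k, ln C]ᵀ = [-25.5884, -3.4172]ᵀ.
Solving (det = 84.0000): k = -0.48625, ln C = 1.33383, so C = exp(1.33383) = 3.79556.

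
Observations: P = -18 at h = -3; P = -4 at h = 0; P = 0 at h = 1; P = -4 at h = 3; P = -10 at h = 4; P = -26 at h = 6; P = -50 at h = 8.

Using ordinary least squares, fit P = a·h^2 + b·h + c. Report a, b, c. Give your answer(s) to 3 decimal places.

a = -1.029, b = 2.263, c = -2.304

Sums needed: Σh^2·h^2 = 5811, Σh^2·h = 793, Σh^2 = 135, Σh·h = 135, Σh = 19, Σ1 = 7.
Moment sums: Σh^2·P = -4494, Σh·P = -554, ΣP = -112.
Normal equations: [[5811, 793, 135]; [793, 135, 19]; [135, 19, 7]]·[a, b, c]ᵀ = [-4494, -554, -112]ᵀ.
Solving the 3×3 system (Gaussian elimination) gives a = -154139/149849, b = 339081/149849, c = -345266/149849.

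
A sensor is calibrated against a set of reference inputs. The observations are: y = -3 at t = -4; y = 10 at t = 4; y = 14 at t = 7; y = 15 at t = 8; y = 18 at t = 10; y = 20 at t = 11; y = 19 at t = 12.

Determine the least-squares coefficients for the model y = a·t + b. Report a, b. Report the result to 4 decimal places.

The normal system MᵀM·[a, b]ᵀ = Mᵀy is [[510, 48]; [48, 7]]·[a, b]ᵀ = [898, 93]ᵀ.
Eliminating b: 7·(row 1) − 48·(row 2) gives 1266·a = 7·898 − 48·93 = 1822, so a = 911/633.
Then b = (93 − 48·(911/633))/7 = 721/211.

a = 1.4392, b = 3.4171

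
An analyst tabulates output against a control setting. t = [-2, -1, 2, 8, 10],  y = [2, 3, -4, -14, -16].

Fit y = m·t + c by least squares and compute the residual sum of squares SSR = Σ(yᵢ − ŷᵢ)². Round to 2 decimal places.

SSR = 4.69

Compute the Gram sums: Σt·t = 173, Σt = 17, Σ1 = 5.
And Σt·y = -287, Σy = -29.
Determinant 173·5 − 17² = 576.
m = ((-287)·5 − 17·(-29))/576 = -157/96; c = (173·(-29) − 17·(-287))/576 = -23/96.
Residuals: -33/32, 77/48, -47/96, -65/96, 19/32; SSR = 75/16.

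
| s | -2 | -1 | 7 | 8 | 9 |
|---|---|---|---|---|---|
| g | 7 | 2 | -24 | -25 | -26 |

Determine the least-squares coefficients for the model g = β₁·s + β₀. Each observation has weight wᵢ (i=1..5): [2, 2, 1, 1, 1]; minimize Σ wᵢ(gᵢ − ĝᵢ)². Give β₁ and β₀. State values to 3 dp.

Compute the Gram sums: Σwᵢ·s·s = 204, Σwᵢ·s = 18, Σwᵢ·1 = 7.
And Σwᵢ·s·g = -634, Σwᵢ·g = -57.
Δ = 204·7 − 18² = 1104.
β₁ = ((-634)·7 − 18·(-57))/1104 = -853/276; β₀ = (204·(-57) − 18·(-634))/1104 = -9/46.

β₁ = -3.091, β₀ = -0.196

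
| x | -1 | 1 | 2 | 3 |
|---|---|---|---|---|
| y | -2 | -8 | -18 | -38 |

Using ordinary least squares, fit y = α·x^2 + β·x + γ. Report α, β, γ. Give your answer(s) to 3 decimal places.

Entries of AᵀA: Σx^2·x^2 = 99, Σx^2·x = 35, Σx^2 = 15, Σx·x = 15, Σx = 5, Σ1 = 4.
Right-hand side: Σx^2·y = -424, Σx·y = -156, Σy = -66.
AᵀA·[α, β, γ]ᵀ = Aᵀy becomes [[99, 35, 15]; [35, 15, 5]; [15, 5, 4]]·[α, β, γ]ᵀ = [-424, -156, -66]ᵀ.
Solving the 3×3 system (Gaussian elimination) gives α = -35/11, β = -137/55, γ = -16/11.

α = -3.182, β = -2.491, γ = -1.455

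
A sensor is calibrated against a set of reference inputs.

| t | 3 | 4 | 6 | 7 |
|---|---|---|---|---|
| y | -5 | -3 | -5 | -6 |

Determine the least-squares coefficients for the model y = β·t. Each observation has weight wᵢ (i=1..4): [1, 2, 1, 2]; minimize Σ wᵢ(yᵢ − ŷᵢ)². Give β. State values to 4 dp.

β = -0.8743

From the data, Σwᵢ·t·t = 175.
And Σwᵢ·t·y = -153.
So MᵀWM·[β]ᵀ = MᵀWy: [[175]]·[β]ᵀ = [-153]ᵀ.
Hence β = -153 / 175 ≈ -0.874286.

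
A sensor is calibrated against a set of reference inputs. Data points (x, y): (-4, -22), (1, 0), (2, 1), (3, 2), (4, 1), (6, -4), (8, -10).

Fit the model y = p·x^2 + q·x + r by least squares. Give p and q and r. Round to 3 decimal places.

p = -0.482, q = 2.864, r = -2.710

From the data, Σx^2·x^2 = 6002, Σx^2·x = 764, Σx^2 = 146, Σx·x = 146, Σx = 20, Σ1 = 7.
Moment sums: Σx^2·y = -1098, Σx·y = -4, Σy = -32.
Inverting the 3×3 Gram matrix, [p, q, r]ᵀ = [-120023/249249, 713756/249249, -225130/83083]ᵀ.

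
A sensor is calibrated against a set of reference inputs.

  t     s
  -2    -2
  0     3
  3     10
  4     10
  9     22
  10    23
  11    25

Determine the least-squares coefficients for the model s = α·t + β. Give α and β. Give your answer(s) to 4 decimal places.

Forming MᵀM = [[331, 35]; [35, 7]] and Mᵀs = [777, 91]ᵀ gives MᵀM·[α, β]ᵀ = Mᵀs.
Δ = 331·7 − 35² = 1092.
α = (777·7 − 35·91)/1092 = 161/78; β = (331·91 − 35·777)/1092 = 209/78.

α = 2.0641, β = 2.6795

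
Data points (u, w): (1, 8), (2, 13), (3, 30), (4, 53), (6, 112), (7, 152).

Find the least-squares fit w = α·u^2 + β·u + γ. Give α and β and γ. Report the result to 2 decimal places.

α = 3.12, β = -0.70, γ = 4.27

Forming AᵀA = [[4051, 659, 115]; [659, 115, 23]; [115, 23, 6]] and Aᵀw = [12658, 2072, 368]ᵀ gives AᵀA·[α, β, γ]ᵀ = Aᵀw.
Row-reducing yields α = 873/280, β = -197/280, γ = 299/70.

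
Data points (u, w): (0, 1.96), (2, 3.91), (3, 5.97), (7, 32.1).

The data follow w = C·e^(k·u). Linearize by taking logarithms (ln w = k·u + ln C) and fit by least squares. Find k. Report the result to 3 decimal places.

k = 0.404

Taking logs, ln w = k·u + ln C, so regress ln w on u.
Σu = 12.0000, Σ(u)² = 62.0000, Σln w = 7.2921, Σu·ln w = 32.3693.
Equations: 62.0000·k + 12.0000·ln C = 32.3693;  12.0000·k + 4·ln C = 7.2921.
Δ = 62.0000·4 − (12.0000)² = 104.0000; k = (32.3693·4 − 12.0000·7.2921)/104.0000 = 0.40358, ln C = (62.0000·7.2921 − 12.0000·32.3693)/104.0000 = 0.61228.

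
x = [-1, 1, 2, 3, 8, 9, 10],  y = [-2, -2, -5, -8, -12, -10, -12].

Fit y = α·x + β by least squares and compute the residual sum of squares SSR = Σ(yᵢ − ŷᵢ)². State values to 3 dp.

Normal-equation sums: Σx·x = 260, Σx = 32, Σ1 = 7.
For Mᵀy: Σx·y = -340, Σy = -51.
det = 260·7 − 32² = 796.
α = ((-340)·7 − 32·(-51))/796 = -187/199; β = (260·(-51) − 32·(-340))/796 = -595/199.
Residuals: 10/199, 384/199, -26/199, -436/199, -297/199, 288/199, 77/199; SSR = 2590/199.

SSR = 13.015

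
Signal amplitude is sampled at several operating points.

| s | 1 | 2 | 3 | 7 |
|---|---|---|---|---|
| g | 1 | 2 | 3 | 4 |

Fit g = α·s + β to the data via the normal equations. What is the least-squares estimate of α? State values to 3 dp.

Entries of MᵀM: Σs·s = 63, Σs = 13, Σ1 = 4.
Right-hand side: Σs·g = 42, Σg = 10.
So MᵀM·[α, β]ᵀ = Mᵀg: [[63, 13]; [13, 4]]·[α, β]ᵀ = [42, 10]ᵀ.
Eliminating β: 4·(row 1) − 13·(row 2) gives 83·α = 4·42 − 13·10 = 38, so α = 38/83.
Then β = (10 − 13·(38/83))/4 = 84/83.

α = 0.458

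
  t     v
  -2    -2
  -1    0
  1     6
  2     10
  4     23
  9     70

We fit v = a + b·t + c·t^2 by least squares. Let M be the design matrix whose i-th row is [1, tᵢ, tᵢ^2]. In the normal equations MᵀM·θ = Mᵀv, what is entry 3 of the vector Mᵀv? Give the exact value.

6076

Entry 3 ↔ basis t^2, so (Mᵀv)_{3} = Σᵢ (t^2)·vᵢ = (4)·(-2) + (1)·(0) + (1)·(6) + (4)·(10) + (16)·(23) + (81)·(70) = 6076.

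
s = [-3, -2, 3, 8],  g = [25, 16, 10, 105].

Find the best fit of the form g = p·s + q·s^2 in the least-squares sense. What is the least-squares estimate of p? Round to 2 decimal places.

p = -2.79

Setting ∂/∂p … = 0 gives: 86·p + 504·q = 763;  504·p + 4274·q = 7099.
(Σs·s = 86, Σs·s^2 = 504, Σs^2·s^2 = 4274, Σs·g = 763, Σs^2·g = 7099.)
Eliminating q: 4274·(row 1) − 504·(row 2) gives 113548·p = 4274·763 − 504·7099 = -316834, so p = -158417/56774.
Then q = (7099 − 504·(-158417/56774))/4274 = 112981/56774.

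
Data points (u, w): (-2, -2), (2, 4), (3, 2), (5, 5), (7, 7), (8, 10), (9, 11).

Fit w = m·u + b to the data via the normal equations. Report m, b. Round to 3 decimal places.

From the data, Σu·u = 236, Σu = 32, Σ1 = 7.
Moment sums: Σu·w = 271, Σw = 37.
Normal equations: [[236, 32]; [32, 7]]·[m, b]ᵀ = [271, 37]ᵀ.
Determinant 236·7 − 32² = 628.
m = (271·7 − 32·37)/628 = 713/628; b = (236·37 − 32·271)/628 = 15/157.

m = 1.135, b = 0.096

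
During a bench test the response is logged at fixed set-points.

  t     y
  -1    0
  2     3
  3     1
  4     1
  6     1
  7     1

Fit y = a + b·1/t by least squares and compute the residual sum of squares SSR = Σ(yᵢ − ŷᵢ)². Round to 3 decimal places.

AᵀA·[a, b]ᵀ = Aᵀy reads: 6·a + (11/28)·b = 7;  (11/28)·a + (10385/7056)·b = 67/28.
(Σ1 = 6, Σ1/t = 11/28, Σ1/t·1/t = 10385/7056, Σy = 7, Σ1/t·y = 67/28.)
Δ = 6·(10385/7056) − (11/28)² = 20407/2352.
a = (7·(10385/7056) − (11/28)·(67/28))/(20407/2352) = 66062/61221; b = (6·(67/28) − (11/28)·7)/(20407/2352) = 27300/20407.
Residuals: 15838/61221, 76651/61221, -32141/61221, -25316/61221, -18491/61221, -16541/61221; SSR = 137464/61221.

SSR = 2.245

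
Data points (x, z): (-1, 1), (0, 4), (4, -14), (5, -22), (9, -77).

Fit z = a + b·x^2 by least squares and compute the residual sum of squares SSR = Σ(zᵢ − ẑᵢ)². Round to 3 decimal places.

The normal equations are: 5·a + 123·b = -108;  123·a + 7443·b = -7010.
(Σ1 = 5, Σx^2 = 123, Σx^2·x^2 = 7443, Σz = -108, Σx^2·z = -7010.)
Determinant 5·7443 − 123² = 22086.
a = ((-108)·7443 − 123·(-7010))/22086 = 9731/3681; b = (5·(-7010) − 123·(-108))/22086 = -10883/11043.
Residuals: -7267/11043, 4993/3681, -9667/11043, -64/11043, 673/3681; SSR = 33932/11043.

SSR = 3.073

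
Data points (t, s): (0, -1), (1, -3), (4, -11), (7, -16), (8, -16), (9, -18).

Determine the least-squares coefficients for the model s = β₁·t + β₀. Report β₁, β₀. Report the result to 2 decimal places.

From the data, Σt·t = 211, Σt = 29, Σ1 = 6.
And Σt·s = -449, Σs = -65.
det = 211·6 − 29² = 425.
β₁ = ((-449)·6 − 29·(-65))/425 = -809/425; β₀ = (211·(-65) − 29·(-449))/425 = -694/425.

β₁ = -1.90, β₀ = -1.63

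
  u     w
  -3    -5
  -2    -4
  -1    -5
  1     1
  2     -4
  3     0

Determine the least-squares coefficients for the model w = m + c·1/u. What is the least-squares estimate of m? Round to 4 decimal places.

Forming MᵀM = [[6, 0]; [0, 49/18]] and Mᵀw = [-17, 23/3]ᵀ gives MᵀM·[m, c]ᵀ = Mᵀw.
Eliminating c: (49/18)·(row 1) − 0·(row 2) gives (49/3)·m = (49/18)·(-17) − 0·(23/3) = -833/18, so m = -17/6.
Then c = ((23/3) − 0·(-17/6))/(49/18) = 138/49.

m = -2.8333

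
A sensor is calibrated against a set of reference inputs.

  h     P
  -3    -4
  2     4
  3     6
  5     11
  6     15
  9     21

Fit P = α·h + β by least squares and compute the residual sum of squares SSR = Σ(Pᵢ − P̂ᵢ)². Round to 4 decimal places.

Normal-equation sums: Σh·h = 164, Σh = 22, Σ1 = 6.
Moment sums: Σh·P = 372, ΣP = 53.
Normal equations: [[164, 22]; [22, 6]]·[α, β]ᵀ = [372, 53]ᵀ.
Δ = 164·6 − 22² = 500.
α = (372·6 − 22·53)/500 = 533/250; β = (164·53 − 22·372)/500 = 127/125.
Residuals: 69/50, -32/25, -353/250, -169/250, 149/125, 199/250; SSR = 1006/125.

SSR = 8.0480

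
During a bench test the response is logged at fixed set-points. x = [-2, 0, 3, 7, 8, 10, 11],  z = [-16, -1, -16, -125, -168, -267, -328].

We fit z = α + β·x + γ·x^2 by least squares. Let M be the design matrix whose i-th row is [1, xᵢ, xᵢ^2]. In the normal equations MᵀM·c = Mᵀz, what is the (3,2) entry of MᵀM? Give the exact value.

3205

Row 3 ↔ basis x^2, column 2 ↔ basis x, so (MᵀM)_{3,2} = Σᵢ (x^2)·(x) = (4)·(-2) + (0)·(0) + (9)·(3) + (49)·(7) + (64)·(8) + (100)·(10) + (121)·(11) = 3205.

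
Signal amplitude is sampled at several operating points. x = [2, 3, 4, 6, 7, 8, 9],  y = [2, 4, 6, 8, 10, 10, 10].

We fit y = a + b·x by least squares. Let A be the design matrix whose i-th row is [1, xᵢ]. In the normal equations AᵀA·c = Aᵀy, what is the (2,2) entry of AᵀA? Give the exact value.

259

Row 2 ↔ basis x, column 2 ↔ basis x, so (AᵀA)_{2,2} = Σᵢ (x)·(x) = (2)·(2) + (3)·(3) + (4)·(4) + (6)·(6) + (7)·(7) + (8)·(8) + (9)·(9) = 259.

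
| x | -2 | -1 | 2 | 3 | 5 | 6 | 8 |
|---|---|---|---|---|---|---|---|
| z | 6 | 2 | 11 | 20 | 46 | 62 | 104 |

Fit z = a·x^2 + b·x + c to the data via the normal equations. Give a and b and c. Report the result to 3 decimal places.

Sums needed: Σx^2·x^2 = 6131, Σx^2·x = 879, Σx^2 = 143, Σx·x = 143, Σx = 21, Σ1 = 7.
Right-hand side: Σx^2·z = 10288, Σx·z = 1502, Σz = 251.
Normal equations: [[6131, 879, 143]; [879, 143, 21]; [143, 21, 7]]·[a, b, c]ᵀ = [10288, 1502, 251]ᵀ.
Solving the 3×3 system (Gaussian elimination) gives a = 53049/37994, b = 286591/189970, c = 266716/94985.

a = 1.396, b = 1.509, c = 2.808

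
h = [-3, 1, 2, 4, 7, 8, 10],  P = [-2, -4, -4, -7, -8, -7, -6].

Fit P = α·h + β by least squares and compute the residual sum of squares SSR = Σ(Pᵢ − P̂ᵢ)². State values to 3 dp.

SSR = 8.512

MᵀM·[α, β]ᵀ = MᵀP reads: 243·α + 29·β = -206;  29·α + 7·β = -38.
(Σh·h = 243, Σh = 29, Σ1 = 7, Σh·P = -206, ΣP = -38.)
Δ = 243·7 − 29² = 860.
α = ((-206)·7 − 29·(-38))/860 = -17/43; β = (243·(-38) − 29·(-206))/860 = -163/43.
Residuals: 26/43, 8/43, 25/43, -70/43, -62/43, -2/43, 75/43; SSR = 366/43.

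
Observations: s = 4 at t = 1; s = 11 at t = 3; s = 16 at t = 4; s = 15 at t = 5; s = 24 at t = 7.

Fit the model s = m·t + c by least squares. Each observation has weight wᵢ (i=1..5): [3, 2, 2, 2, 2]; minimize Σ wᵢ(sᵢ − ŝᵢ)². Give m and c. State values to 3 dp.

m = 3.223, c = 1.079

MᵀWM·[m, c]ᵀ = MᵀWs reads: 201·m + 41·c = 692;  41·m + 11·c = 144.
(Σwᵢ·t·t = 201, Σwᵢ·t = 41, Σwᵢ·1 = 11, Σwᵢ·t·s = 692, Σwᵢ·s = 144.)
det = 201·11 − 41² = 530.
m = (692·11 − 41·144)/530 = 854/265; c = (201·144 − 41·692)/530 = 286/265.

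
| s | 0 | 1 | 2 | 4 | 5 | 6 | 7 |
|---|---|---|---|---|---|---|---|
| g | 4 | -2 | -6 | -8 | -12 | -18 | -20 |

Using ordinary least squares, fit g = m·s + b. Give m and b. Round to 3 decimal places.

Normal-equation sums: Σs·s = 131, Σs = 25, Σ1 = 7.
For Mᵀg: Σs·g = -354, Σg = -62.
MᵀM·[m, b]ᵀ = Mᵀg becomes [[131, 25]; [25, 7]]·[m, b]ᵀ = [-354, -62]ᵀ.
Eliminating b: 7·(row 1) − 25·(row 2) gives 292·m = 7·(-354) − 25·(-62) = -928, so m = -232/73.
Then b = ((-62) − 25·(-232/73))/7 = 182/73.

m = -3.178, b = 2.493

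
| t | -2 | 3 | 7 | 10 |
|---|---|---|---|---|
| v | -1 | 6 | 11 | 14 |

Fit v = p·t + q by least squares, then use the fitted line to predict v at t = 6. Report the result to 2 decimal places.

From the data, Σt·t = 162, Σt = 18, Σ1 = 4.
Moment sums: Σt·v = 237, Σv = 30.
So MᵀM·[p, q]ᵀ = Mᵀv: [[162, 18]; [18, 4]]·[p, q]ᵀ = [237, 30]ᵀ.
Δ = 162·4 − 18² = 324.
p = (237·4 − 18·30)/324 = 34/27; q = (162·30 − 18·237)/324 = 11/6.
At t = 6: v̂ = (34/27)·(6) + (11/6)·(1) = 169/18.

v̂ = 9.39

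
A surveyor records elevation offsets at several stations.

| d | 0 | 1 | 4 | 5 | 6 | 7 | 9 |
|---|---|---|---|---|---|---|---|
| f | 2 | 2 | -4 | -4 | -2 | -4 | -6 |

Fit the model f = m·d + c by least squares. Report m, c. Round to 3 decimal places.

XᵀX·[m, c]ᵀ = Xᵀf reads: 208·m + 32·c = -128;  32·m + 7·c = -16.
det = 208·7 − 32² = 432.
m = ((-128)·7 − 32·(-16))/432 = -8/9; c = (208·(-16) − 32·(-128))/432 = 16/9.

m = -0.889, c = 1.778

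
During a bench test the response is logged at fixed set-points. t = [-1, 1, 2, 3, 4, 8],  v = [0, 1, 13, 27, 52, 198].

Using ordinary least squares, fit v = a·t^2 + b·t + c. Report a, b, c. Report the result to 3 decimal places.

With design matrix A, AᵀA = [[4451, 611, 95]; [611, 95, 17]; [95, 17, 6]] and Aᵀv = [13800, 1900, 291]ᵀ.
Solving the 3×3 system (Gaussian elimination) gives a = 188621/63480, b = 81049/63480, c = -22893/10580.

a = 2.971, b = 1.277, c = -2.164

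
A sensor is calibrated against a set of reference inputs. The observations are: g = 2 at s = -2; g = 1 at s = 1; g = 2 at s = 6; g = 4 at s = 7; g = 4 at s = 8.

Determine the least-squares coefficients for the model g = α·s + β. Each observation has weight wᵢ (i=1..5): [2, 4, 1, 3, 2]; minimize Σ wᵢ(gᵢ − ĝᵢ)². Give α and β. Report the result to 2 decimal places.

α = 0.29, β = 1.47

Sums needed: Σwᵢ·s·s = 323, Σwᵢ·s = 43, Σwᵢ·1 = 12.
Moment sums: Σwᵢ·s·g = 156, Σwᵢ·g = 30.
Normal equations: [[323, 43]; [43, 12]]·[α, β]ᵀ = [156, 30]ᵀ.
Determinant 323·12 − 43² = 2027.
α = (156·12 − 43·30)/2027 = 582/2027; β = (323·30 − 43·156)/2027 = 2982/2027.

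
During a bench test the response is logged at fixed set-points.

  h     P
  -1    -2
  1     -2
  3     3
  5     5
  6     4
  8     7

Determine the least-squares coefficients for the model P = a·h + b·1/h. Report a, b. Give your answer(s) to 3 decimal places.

a = 0.872, b = -0.771

Sums needed: Σh·h = 136, Σh·1/h = 6, Σ1/h·1/h = 31601/14400.
Moment sums: Σh·P = 114, Σ1/h·P = 85/24.
Normal equations: [[136, 6]; [6, 31601/14400]]·[a, b]ᵀ = [114, 85/24]ᵀ.
Eliminating b: (31601/14400)·(row 1) − 6·(row 2) gives (472417/1800)·a = (31601/14400)·114 − 6·(85/24) = 549419/2400, so a = 1648257/1889668.
Then b = ((85/24) − 6·(1648257/1889668))/(31601/14400) = -364200/472417.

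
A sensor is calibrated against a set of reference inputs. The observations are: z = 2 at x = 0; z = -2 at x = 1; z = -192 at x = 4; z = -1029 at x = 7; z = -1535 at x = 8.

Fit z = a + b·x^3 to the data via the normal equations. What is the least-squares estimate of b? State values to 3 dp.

b = -3.001

With design matrix A, AᵀA = [[5, 920]; [920, 383890]] and Aᵀz = [-2756, -1151157]ᵀ.
Eliminating b: 383890·(row 1) − 920·(row 2) gives 1073050·a = 383890·(-2756) − 920·(-1151157) = 1063600, so a = 21272/21461.
Then b = ((-1151157) − 920·(21272/21461))/383890 = -644053/214610.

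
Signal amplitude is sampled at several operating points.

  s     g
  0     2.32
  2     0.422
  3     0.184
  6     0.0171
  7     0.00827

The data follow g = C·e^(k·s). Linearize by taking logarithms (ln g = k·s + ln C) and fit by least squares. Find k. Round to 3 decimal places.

k = -0.804

Let Y = ln g. Fitting Y = k·s + ln C by least squares:
Σs = 18.0000, Σ(s)² = 98.0000, Σln g = -10.5778, Σs·ln g = -64.7819.
Equations: 98.0000·k + 18.0000·ln C = -64.7819;  18.0000·k + 5·ln C = -10.5778.
Δ = 98.0000·5 − (18.0000)² = 166.0000; k = (-64.7819·5 − 18.0000·-10.5778)/166.0000 = -0.80427, ln C = (98.0000·-10.5778 − 18.0000·-64.7819)/166.0000 = 0.77981.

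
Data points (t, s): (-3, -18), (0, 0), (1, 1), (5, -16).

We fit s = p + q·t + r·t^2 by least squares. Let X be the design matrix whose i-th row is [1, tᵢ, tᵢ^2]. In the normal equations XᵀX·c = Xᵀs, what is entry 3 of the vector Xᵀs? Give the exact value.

Entry 3 ↔ basis t^2, so (Xᵀs)_{3} = Σᵢ (t^2)·sᵢ = (9)·(-18) + (0)·(0) + (1)·(1) + (25)·(-16) = -561.

-561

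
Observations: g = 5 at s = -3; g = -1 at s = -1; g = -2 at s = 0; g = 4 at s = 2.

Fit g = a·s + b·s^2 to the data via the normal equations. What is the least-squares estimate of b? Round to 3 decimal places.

Compute the Gram sums: Σs·s = 14, Σs·s^2 = -20, Σs^2·s^2 = 98.
Right-hand side: Σs·g = -6, Σs^2·g = 60.
So MᵀM·[a, b]ᵀ = Mᵀg: [[14, -20]; [-20, 98]]·[a, b]ᵀ = [-6, 60]ᵀ.
det = 14·98 − (-20)² = 972.
a = ((-6)·98 − (-20)·60)/972 = 17/27; b = (14·60 − (-20)·(-6))/972 = 20/27.

b = 0.741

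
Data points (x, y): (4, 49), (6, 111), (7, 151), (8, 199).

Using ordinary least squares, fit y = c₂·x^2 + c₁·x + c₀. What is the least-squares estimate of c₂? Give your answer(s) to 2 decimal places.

From the data, Σx^2·x^2 = 8049, Σx^2·x = 1135, Σx^2 = 165, Σx·x = 165, Σx = 25, Σ1 = 4.
And Σx^2·y = 24915, Σx·y = 3511, Σy = 510.
Normal equations: [[8049, 1135, 165]; [1135, 165, 25]; [165, 25, 4]]·[c₂, c₁, c₀]ᵀ = [24915, 3511, 510]ᵀ.
Solving the 3×3 system (Gaussian elimination) gives c₂ = 73/22, c₁ = -261/110, c₀ = 60/11.

c₂ = 3.32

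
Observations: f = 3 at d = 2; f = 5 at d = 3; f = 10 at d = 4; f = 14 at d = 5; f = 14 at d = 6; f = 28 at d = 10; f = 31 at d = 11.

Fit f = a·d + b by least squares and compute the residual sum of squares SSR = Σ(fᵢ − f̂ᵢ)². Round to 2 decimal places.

SSR = 6.71

From the data, Σd·d = 311, Σd = 41, Σ1 = 7.
Right-hand side: Σd·f = 836, Σf = 105.
Eliminating b: 7·(row 1) − 41·(row 2) gives 496·a = 7·836 − 41·105 = 1547, so a = 1547/496.
Then b = (105 − 41·(1547/496))/7 = -1621/496.
Residuals: 15/496, -135/124, 393/496, 415/248, -717/496, 39/496, -5/124; SSR = 3329/496.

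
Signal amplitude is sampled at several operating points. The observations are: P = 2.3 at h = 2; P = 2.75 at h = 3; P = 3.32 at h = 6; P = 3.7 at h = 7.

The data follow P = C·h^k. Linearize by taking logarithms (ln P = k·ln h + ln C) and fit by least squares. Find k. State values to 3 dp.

Taking logs, ln P = k·ln h + ln C, so regress ln P on ln h.
Over the data: Σln h = 5.5294, Σ(ln h)² = 8.6844, Σln P = 4.3528, Σln h·ln P = 6.3846.
Normal system: [[8.6844, 5.5294]; [5.5294, 4]]·[k, ln C]ᵀ = [6.3846, 4.3528]ᵀ.
Δ = 8.6844·4 − (5.5294)² = 4.1629; k = (6.3846·4 − 5.5294·4.3528)/4.1629 = 0.35312, ln C = (8.6844·4.3528 − 5.5294·6.3846)/4.1629 = 0.60007.

k = 0.353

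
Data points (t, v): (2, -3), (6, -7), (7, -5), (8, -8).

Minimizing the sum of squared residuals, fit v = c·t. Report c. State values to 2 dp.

Sums needed: Σt·t = 153.
For Aᵀv: Σt·v = -147.
c = (-147)/153 = -0.960784.

c = -0.96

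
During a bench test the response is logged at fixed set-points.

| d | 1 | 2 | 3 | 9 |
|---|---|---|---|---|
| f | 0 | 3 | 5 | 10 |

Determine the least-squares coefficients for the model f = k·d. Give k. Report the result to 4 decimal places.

k = 1.1684

The normal system XᵀX·[k]ᵀ = Xᵀf is [[95]]·[k]ᵀ = [111]ᵀ.
Hence k = 111 / 95 ≈ 1.16842.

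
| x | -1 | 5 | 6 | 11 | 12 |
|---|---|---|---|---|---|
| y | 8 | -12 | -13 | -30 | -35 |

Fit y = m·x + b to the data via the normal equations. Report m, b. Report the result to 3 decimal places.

Sums needed: Σx·x = 327, Σx = 33, Σ1 = 5.
And Σx·y = -896, Σy = -82.
MᵀM·[m, b]ᵀ = Mᵀy becomes [[327, 33]; [33, 5]]·[m, b]ᵀ = [-896, -82]ᵀ.
Eliminating b: 5·(row 1) − 33·(row 2) gives 546·m = 5·(-896) − 33·(-82) = -1774, so m = -887/273.
Then b = ((-82) − 33·(-887/273))/5 = 459/91.

m = -3.249, b = 5.044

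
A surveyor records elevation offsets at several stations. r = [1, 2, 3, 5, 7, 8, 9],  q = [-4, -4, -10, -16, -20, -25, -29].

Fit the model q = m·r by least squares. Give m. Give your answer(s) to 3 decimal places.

m = -3.103

From the data, Σr·r = 233.
And Σr·q = -723.
So AᵀA·[m]ᵀ = Aᵀq: [[233]]·[m]ᵀ = [-723]ᵀ.
Hence m = -723 / 233 ≈ -3.103.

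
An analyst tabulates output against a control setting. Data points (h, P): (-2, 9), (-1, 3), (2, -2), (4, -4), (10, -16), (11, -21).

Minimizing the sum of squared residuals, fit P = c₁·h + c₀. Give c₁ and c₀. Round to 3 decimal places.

c₁ = -2.053, c₀ = 3.047

With design matrix X, XᵀX = [[246, 24]; [24, 6]] and XᵀP = [-432, -31]ᵀ.
det = 246·6 − 24² = 900.
c₁ = ((-432)·6 − 24·(-31))/900 = -154/75; c₀ = (246·(-31) − 24·(-432))/900 = 457/150.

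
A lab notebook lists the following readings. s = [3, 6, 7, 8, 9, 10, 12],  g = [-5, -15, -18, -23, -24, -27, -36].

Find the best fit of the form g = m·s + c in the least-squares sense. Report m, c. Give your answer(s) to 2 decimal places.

m = -3.35, c = 5.14

Forming MᵀM = [[483, 55]; [55, 7]] and Mᵀg = [-1333, -148]ᵀ gives MᵀM·[m, c]ᵀ = Mᵀg.
Δ = 483·7 − 55² = 356.
m = ((-1333)·7 − 55·(-148))/356 = -1191/356; c = (483·(-148) − 55·(-1333))/356 = 1831/356.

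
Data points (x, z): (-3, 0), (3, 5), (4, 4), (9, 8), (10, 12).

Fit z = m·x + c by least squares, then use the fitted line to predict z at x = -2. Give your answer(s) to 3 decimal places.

Sums needed: Σx·x = 215, Σx = 23, Σ1 = 5.
And Σx·z = 223, Σz = 29.
Δ = 215·5 − 23² = 546.
m = (223·5 − 23·29)/546 = 32/39; c = (215·29 − 23·223)/546 = 79/39.
At x = -2: ẑ = (32/39)·(-2) + (79/39)·(1) = 5/13.

ẑ = 0.385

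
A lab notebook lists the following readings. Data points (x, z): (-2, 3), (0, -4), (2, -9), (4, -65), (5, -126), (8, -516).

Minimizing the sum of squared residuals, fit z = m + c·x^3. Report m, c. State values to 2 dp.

m = -2.47, c = -1.00

Entries of AᵀA: Σ1 = 6, Σx^3 = 701, Σx^3·x^3 = 281993.
Moment sums: Σz = -717, Σx^3·z = -284198.
So AᵀA·[m, c]ᵀ = Aᵀz: [[6, 701]; [701, 281993]]·[m, c]ᵀ = [-717, -284198]ᵀ.
Determinant 6·281993 − 701² = 1200557.
m = ((-717)·281993 − 701·(-284198))/1200557 = -2966183/1200557; c = (6·(-284198) − 701·(-717))/1200557 = -1202571/1200557.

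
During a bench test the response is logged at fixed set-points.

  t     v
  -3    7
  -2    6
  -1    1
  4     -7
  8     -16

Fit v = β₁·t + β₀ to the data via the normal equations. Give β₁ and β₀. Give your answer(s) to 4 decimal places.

β₁ = -2.0645, β₀ = 0.6774

XᵀX·[β₁, β₀]ᵀ = Xᵀv reads: 94·β₁ + 6·β₀ = -190;  6·β₁ + 5·β₀ = -9.
(Σt·t = 94, Σt = 6, Σ1 = 5, Σt·v = -190, Σv = -9.)
Eliminating β₀: 5·(row 1) − 6·(row 2) gives 434·β₁ = 5·(-190) − 6·(-9) = -896, so β₁ = -64/31.
Then β₀ = ((-9) − 6·(-64/31))/5 = 21/31.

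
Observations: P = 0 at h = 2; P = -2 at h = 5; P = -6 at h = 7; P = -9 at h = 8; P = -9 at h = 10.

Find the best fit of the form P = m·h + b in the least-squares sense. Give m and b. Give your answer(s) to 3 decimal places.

m = -1.280, b = 2.989

The normal equations are: 242·m + 32·b = -214;  32·m + 5·b = -26.
(Σh·h = 242, Σh = 32, Σ1 = 5, Σh·P = -214, ΣP = -26.)
Determinant 242·5 − 32² = 186.
m = ((-214)·5 − 32·(-26))/186 = -119/93; b = (242·(-26) − 32·(-214))/186 = 278/93.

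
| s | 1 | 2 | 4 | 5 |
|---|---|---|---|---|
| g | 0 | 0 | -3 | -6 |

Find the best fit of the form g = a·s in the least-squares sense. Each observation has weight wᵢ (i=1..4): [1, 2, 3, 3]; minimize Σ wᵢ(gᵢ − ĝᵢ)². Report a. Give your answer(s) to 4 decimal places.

a = -0.9545

From the data, Σwᵢ·s·s = 132.
Moment sums: Σwᵢ·s·g = -126.
So XᵀWX·[a]ᵀ = XᵀWg: [[132]]·[a]ᵀ = [-126]ᵀ.
a = (-126)/132 = -0.954545.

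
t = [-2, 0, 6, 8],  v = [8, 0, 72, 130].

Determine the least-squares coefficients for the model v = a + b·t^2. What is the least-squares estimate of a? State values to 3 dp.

a = -0.231

From the data, Σ1 = 4, Σt^2 = 104, Σt^2·t^2 = 5408.
And Σv = 210, Σt^2·v = 10944.
det = 4·5408 − 104² = 10816.
a = (210·5408 − 104·10944)/10816 = -3/13; b = (4·10944 − 104·210)/10816 = 1371/676.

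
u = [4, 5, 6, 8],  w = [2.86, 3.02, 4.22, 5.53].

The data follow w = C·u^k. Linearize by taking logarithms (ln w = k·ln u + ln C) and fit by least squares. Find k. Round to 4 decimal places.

Let Y = ln w. Fitting Y = k·ln u + ln C by least squares:
AᵀA = [[12.0466, 6.8669]; [6.8669, 4]], rhs = [9.3717, 5.3061]ᵀ  (here Σln u = 6.8669, Σ(ln u)² = 12.0466, Σln w = 5.3061, Σln u·ln w = 9.3717).
Solving (det = 1.0316): k = 1.01789, ln C = -0.42093.

k = 1.0179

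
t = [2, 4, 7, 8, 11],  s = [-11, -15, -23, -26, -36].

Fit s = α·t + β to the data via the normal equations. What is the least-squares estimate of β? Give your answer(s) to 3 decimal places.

β = -4.431

With design matrix M, MᵀM = [[254, 32]; [32, 5]] and Mᵀs = [-847, -111]ᵀ.
det = 254·5 − 32² = 246.
α = ((-847)·5 − 32·(-111))/246 = -683/246; β = (254·(-111) − 32·(-847))/246 = -545/123.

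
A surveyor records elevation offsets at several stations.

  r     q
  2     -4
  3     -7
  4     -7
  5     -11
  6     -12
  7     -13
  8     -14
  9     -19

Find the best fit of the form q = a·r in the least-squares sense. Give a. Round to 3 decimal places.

a = -1.965

Entries of XᵀX: Σr·r = 284.
Right-hand side: Σr·q = -558.
a = (-558)/284 = -1.96479.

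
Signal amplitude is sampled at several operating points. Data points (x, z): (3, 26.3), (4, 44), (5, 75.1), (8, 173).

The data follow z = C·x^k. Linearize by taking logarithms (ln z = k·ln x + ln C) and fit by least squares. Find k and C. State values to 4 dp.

k = 1.9409, C = 3.1138

Linearized form: ln z = k·ln x + ln C. From the 4 transformed points,
Sums: Σln x = 6.1738, Σ(ln x)² = 10.0431, Σln z = 16.5259, Σln x·ln z = 26.5048.
Normal system: [[10.0431, 6.1738]; [6.1738, 4]]·[k, ln C]ᵀ = [26.5048, 16.5259]ᵀ.
Slope k = (n·Σln x·ln z − Σln x·Σln z)/(n·Σ(ln x)² − (Σln x)²) = (4·26.5048 − 6.1738·16.5259)/2.0569 = 1.94087; ln C = (Σln z − k·Σln x)/n = 1.13584, so C = exp(1.13584) = 3.11378.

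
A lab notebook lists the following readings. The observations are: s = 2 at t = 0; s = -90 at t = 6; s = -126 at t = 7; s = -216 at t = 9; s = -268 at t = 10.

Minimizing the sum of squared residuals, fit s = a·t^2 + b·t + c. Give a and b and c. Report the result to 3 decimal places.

a = -2.919, b = 2.133, c = 2.037

Entries of AᵀA: Σt^2·t^2 = 20258, Σt^2·t = 2288, Σt^2 = 266, Σt·t = 266, Σt = 32, Σ1 = 5.
For Aᵀs: Σt^2·s = -53710, Σt·s = -6046, Σs = -698.
So AᵀA·[a, b, c]ᵀ = Aᵀs: [[20258, 2288, 266]; [2288, 266, 32]; [266, 32, 5]]·[a, b, c]ᵀ = [-53710, -6046, -698]ᵀ.
Solving the 3×3 system (Gaussian elimination) gives a = -37471/12837, b = 27385/12837, c = 8716/4279.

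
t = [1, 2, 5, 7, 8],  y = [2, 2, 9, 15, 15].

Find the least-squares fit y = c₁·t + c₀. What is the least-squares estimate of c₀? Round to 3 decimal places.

c₀ = -1.070

The normal system MᵀM·[c₁, c₀]ᵀ = Mᵀy is [[143, 23]; [23, 5]]·[c₁, c₀]ᵀ = [276, 43]ᵀ.
Eliminating c₀: 5·(row 1) − 23·(row 2) gives 186·c₁ = 5·276 − 23·43 = 391, so c₁ = 391/186.
Then c₀ = (43 − 23·(391/186))/5 = -199/186.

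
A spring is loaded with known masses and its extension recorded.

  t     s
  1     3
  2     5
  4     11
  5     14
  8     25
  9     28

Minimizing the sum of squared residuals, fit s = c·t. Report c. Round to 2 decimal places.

c = 3.03

The normal equations are: 191·c = 579.
(Σt·t = 191, Σt·s = 579.)
c = 579/191 = 3.03141.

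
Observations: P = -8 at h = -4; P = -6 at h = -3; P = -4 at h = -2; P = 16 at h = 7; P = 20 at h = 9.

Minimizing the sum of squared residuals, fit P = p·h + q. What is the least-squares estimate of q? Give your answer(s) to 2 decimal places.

Setting ∂/∂p … = 0 gives: 159·p + 7·q = 350;  7·p + 5·q = 18.
Determinant 159·5 − 7² = 746.
p = (350·5 − 7·18)/746 = 812/373; q = (159·18 − 7·350)/746 = 206/373.

q = 0.55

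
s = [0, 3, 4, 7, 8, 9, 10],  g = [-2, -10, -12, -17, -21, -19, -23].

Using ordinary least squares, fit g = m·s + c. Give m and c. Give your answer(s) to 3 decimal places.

m = -1.989, c = -3.207

The normal system XᵀX·[m, c]ᵀ = Xᵀg is [[319, 41]; [41, 7]]·[m, c]ᵀ = [-766, -104]ᵀ.
Δ = 319·7 − 41² = 552.
m = ((-766)·7 − 41·(-104))/552 = -183/92; c = (319·(-104) − 41·(-766))/552 = -295/92.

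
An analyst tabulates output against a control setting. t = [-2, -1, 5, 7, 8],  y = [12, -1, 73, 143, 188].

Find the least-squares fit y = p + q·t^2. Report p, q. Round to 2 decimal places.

Entries of AᵀA: Σ1 = 5, Σt^2 = 143, Σt^2·t^2 = 7139.
For Aᵀy: Σy = 415, Σt^2·y = 20911.
AᵀA·[p, q]ᵀ = Aᵀy becomes [[5, 143]; [143, 7139]]·[p, q]ᵀ = [415, 20911]ᵀ.
Δ = 5·7139 − 143² = 15246.
p = (415·7139 − 143·20911)/15246 = -38/21; q = (5·20911 − 143·415)/15246 = 685/231.

p = -1.81, q = 2.97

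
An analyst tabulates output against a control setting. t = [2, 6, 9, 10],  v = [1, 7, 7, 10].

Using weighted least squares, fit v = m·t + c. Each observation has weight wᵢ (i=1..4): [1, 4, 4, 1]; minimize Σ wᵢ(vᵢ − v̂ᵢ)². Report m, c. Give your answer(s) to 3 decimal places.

m = 0.739, c = 1.381

XᵀWX·[m, c]ᵀ = XᵀWv reads: 572·m + 72·c = 522;  72·m + 10·c = 67.
(Σwᵢ·t·t = 572, Σwᵢ·t = 72, Σwᵢ·1 = 10, Σwᵢ·t·v = 522, Σwᵢ·v = 67.)
Δ = 572·10 − 72² = 536.
m = (522·10 − 72·67)/536 = 99/134; c = (572·67 − 72·522)/536 = 185/134.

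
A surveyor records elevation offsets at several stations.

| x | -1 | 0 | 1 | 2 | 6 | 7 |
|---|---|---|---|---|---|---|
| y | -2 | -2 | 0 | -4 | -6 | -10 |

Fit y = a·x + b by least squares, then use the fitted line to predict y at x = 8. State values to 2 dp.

Normal-equation sums: Σx·x = 91, Σx = 15, Σ1 = 6.
Right-hand side: Σx·y = -112, Σy = -24.
Normal equations: [[91, 15]; [15, 6]]·[a, b]ᵀ = [-112, -24]ᵀ.
Eliminating b: 6·(row 1) − 15·(row 2) gives 321·a = 6·(-112) − 15·(-24) = -312, so a = -104/107.
Then b = ((-24) − 15·(-104/107))/6 = -168/107.
At x = 8: ŷ = (-104/107)·(8) + (-168/107)·(1) = -1000/107.

ŷ = -9.35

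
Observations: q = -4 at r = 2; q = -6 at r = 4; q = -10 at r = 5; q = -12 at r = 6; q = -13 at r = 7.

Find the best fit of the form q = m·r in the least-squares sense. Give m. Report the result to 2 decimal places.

Setting ∂/∂m … = 0 gives: 130·m = -245.
m = (-245)/130 = -1.88462.

m = -1.88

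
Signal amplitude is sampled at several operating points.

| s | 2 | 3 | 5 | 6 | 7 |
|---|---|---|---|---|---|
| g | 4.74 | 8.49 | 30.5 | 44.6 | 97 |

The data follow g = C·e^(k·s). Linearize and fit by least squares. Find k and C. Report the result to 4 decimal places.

k = 0.5928, C = 1.4483

Linearized form: ln g = k·s + ln C. From the 5 transformed points,
AᵀA = [[123.0000, 23.0000]; [23.0000, 5]], rhs = [81.4268, 15.4851]ᵀ  (here Σs = 23.0000, Σ(s)² = 123.0000, Σln g = 15.4851, Σs·ln g = 81.4268).
Solving (det = 86.0000): k = 0.59275, ln C = 0.37037, so C = exp(0.37037) = 1.44827.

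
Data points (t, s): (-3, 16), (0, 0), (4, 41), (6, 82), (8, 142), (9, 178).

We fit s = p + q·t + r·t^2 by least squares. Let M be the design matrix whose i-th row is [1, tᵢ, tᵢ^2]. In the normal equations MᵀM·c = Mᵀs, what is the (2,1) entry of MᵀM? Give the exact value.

Row 2 ↔ basis t, column 1 ↔ basis 1, so (MᵀM)_{2,1} = Σᵢ t = (-3)·(1) + (0)·(1) + (4)·(1) + (6)·(1) + (8)·(1) + (9)·(1) = 24.

24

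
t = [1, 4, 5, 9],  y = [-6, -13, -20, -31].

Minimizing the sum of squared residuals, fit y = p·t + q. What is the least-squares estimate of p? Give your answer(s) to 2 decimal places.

Entries of XᵀX: Σt·t = 123, Σt = 19, Σ1 = 4.
Right-hand side: Σt·y = -437, Σy = -70.
So XᵀX·[p, q]ᵀ = Xᵀy: [[123, 19]; [19, 4]]·[p, q]ᵀ = [-437, -70]ᵀ.
det = 123·4 − 19² = 131.
p = ((-437)·4 − 19·(-70))/131 = -418/131; q = (123·(-70) − 19·(-437))/131 = -307/131.

p = -3.19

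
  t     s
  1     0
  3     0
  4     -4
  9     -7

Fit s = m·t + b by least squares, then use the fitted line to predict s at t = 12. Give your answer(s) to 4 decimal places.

ŝ = -9.9424

Entries of AᵀA: Σt·t = 107, Σt = 17, Σ1 = 4.
And Σt·s = -79, Σs = -11.
Normal equations: [[107, 17]; [17, 4]]·[m, b]ᵀ = [-79, -11]ᵀ.
Determinant 107·4 − 17² = 139.
m = ((-79)·4 − 17·(-11))/139 = -129/139; b = (107·(-11) − 17·(-79))/139 = 166/139.
At t = 12: ŝ = (-129/139)·(12) + (166/139)·(1) = -1382/139.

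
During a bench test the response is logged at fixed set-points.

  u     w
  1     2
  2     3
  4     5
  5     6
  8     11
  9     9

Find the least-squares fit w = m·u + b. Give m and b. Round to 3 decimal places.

Sums needed: Σu·u = 191, Σu = 29, Σ1 = 6.
Moment sums: Σu·w = 227, Σw = 36.
MᵀM·[m, b]ᵀ = Mᵀw becomes [[191, 29]; [29, 6]]·[m, b]ᵀ = [227, 36]ᵀ.
Eliminating b: 6·(row 1) − 29·(row 2) gives 305·m = 6·227 − 29·36 = 318, so m = 318/305.
Then b = (36 − 29·(318/305))/6 = 293/305.

m = 1.043, b = 0.961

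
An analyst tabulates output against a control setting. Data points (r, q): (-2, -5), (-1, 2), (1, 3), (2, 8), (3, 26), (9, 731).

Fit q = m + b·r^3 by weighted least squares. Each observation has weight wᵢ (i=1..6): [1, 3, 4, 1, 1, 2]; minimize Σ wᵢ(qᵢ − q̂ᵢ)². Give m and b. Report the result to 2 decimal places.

m = 1.91, b = 1.00

Entries of XᵀWX: Σwᵢ·1 = 12, Σwᵢ·r^3 = 1486, Σwᵢ·r^3·r^3 = 1063746.
Right-hand side: Σwᵢ·q = 1509, Σwᵢ·r^3·q = 1066610.
Δ = 12·1063746 − 1486² = 10556756.
m = (1509·1063746 − 1486·1066610)/10556756 = 10105127/5278378; b = (12·1066610 − 1486·1509)/10556756 = 5278473/5278378.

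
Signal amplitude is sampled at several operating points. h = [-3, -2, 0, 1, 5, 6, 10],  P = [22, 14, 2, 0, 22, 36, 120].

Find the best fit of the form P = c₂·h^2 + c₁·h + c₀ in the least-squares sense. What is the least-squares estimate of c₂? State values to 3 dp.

The normal equations are: 12019·c₂ + 1307·c₁ + 175·c₀ = 14100;  1307·c₂ + 175·c₁ + 17·c₀ = 1432;  175·c₂ + 17·c₁ + 7·c₀ = 216.
(Σh^2·h^2 = 12019, Σh^2·h = 1307, Σh^2 = 175, Σh·h = 175, Σh = 17, Σ1 = 7, Σh^2·P = 14100, Σh·P = 1432, ΣP = 216.)
Inverting the 3×3 Gram matrix, [c₂, c₁, c₀]ᵀ = [70576/47481, -8774/2907, 146290/142443]ᵀ.

c₂ = 1.486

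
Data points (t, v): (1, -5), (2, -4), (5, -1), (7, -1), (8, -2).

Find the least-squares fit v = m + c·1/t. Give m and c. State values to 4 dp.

The normal system AᵀA·[m, c]ᵀ = Aᵀv is [[5, 551/280]; [551/280, 103961/78400]]·[m, c]ᵀ = [-13, -1063/140]ᵀ.
Δ = 5·(103961/78400) − (551/280)² = 54051/19600.
m = ((-13)·(103961/78400) − (551/280)·(-1063/140))/(54051/19600) = -180067/216204; c = (5·(-1063/140) − (551/280)·(-13))/(54051/19600) = -242690/54051.

m = -0.8329, c = -4.4900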